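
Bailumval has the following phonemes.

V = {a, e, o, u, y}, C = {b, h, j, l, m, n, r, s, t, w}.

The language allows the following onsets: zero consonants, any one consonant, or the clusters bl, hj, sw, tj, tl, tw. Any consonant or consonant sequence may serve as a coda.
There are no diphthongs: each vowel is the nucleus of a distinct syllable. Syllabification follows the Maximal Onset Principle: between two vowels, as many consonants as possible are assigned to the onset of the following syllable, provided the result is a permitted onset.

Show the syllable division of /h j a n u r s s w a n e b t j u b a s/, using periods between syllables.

hja.nurs.swa.neb.tju.bas

Vowels present: a, u, a, e, u, a; each is a nucleus, giving 6 syllables.
σ1/σ2 boundary: /n/ is a single consonant, so it becomes the next onset.
σ2/σ3 boundary: /rssw/ splits as /rs/ + /sw/ (/sw/ is the longest suffix that is a licit onset).
σ3/σ4 boundary: just /n/ — single C goes to the following onset.
σ4/σ5 boundary: cluster /btj/ — the longest permitted-onset suffix is /tj/; onset = /tj/, preceding coda = /b/.
σ5/σ6 boundary: just /b/ — single C goes to the following onset.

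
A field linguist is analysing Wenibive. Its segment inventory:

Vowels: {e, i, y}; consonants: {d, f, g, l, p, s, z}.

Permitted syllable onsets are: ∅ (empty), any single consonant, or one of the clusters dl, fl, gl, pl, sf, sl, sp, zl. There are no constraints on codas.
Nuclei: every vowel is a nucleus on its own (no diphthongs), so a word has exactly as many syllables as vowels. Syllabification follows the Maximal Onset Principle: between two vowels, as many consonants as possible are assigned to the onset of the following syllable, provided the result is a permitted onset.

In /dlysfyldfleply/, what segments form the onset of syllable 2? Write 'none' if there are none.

sf

Vowels present: y, y, e, y; each is a nucleus, giving 4 syllables.
Between /y/ (V1) and /y/ (V2): /sf/ — entire cluster is a permitted onset → onset /sf/, coda ∅.
Between /y/ (V2) and /e/ (V3): cluster /ldfl/ — the longest permitted-onset suffix is /fl/; onset = /fl/, preceding coda = /ld/.
Between /e/ (V3) and /y/ (V4): /pl/ — entire cluster is a permitted onset → onset /pl/, coda ∅.
So the parse is dly.sfyld.fle.ply.
Syllable 2 is /sfyld/: onset /sf/, nucleus /y/, coda /ld/.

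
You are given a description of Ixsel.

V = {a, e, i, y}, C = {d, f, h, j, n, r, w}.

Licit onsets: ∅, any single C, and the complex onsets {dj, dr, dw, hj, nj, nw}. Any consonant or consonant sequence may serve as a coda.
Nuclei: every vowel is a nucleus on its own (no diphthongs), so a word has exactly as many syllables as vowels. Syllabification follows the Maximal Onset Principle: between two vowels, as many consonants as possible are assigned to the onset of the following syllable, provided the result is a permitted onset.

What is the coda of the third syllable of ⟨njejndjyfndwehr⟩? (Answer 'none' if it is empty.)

hr

The vowels are e, y, e — 3 nuclei, so 3 syllables.
/e…y/ gap (V1→V2): /jndj/ splits as /jn/ + /dj/ (/dj/ is the longest suffix that is a licit onset).
/y…e/ gap (V2→V3): /fndw/ splits as /fn/ + /dw/ (/dw/ is the longest suffix that is a licit onset).
Result: njejn.djyfn.dwehr.
Syllable 3 is /dwehr/: onset /dw/, nucleus /e/, coda /hr/.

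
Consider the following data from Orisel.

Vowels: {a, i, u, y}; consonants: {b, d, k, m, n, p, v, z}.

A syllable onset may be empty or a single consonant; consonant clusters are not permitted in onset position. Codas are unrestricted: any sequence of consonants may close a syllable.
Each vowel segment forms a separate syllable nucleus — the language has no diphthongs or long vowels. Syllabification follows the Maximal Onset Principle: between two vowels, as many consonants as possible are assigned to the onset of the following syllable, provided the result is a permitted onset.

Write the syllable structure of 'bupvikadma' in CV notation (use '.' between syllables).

Nuclei (vowels): u, i, a, a → 4 syllables.
/u…i/ gap (V1→V2): /pv/; trying suffixes from longest down, /v/ is the first permitted one, so coda /p/ | onset /v/.
/i…a/ gap (V2→V3): /k/ → onset of the next syllable (single consonants are always licit onsets).
/a…a/ gap (V3→V4): cluster /dm/ — the longest permitted-onset suffix is /m/; onset = /m/, preceding coda = /d/.
Result: bup.vi.kad.ma.
Mapping each syllable to C/V: /bup/ → CVC, /vi/ → CV, /kad/ → CVC, /ma/ → CV.

CVC.CV.CVC.CV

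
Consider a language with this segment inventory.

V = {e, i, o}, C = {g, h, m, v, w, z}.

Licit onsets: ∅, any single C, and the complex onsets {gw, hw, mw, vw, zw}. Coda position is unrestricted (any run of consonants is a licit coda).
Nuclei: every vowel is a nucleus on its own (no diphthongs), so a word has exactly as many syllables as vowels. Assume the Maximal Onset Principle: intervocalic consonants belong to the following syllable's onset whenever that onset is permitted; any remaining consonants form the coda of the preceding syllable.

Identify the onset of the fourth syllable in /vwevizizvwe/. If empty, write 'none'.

vw

The vowels are e, i, i, e — 4 nuclei, so 4 syllables.
Between /e/ (V1) and /i/ (V2): /v/ → onset of the next syllable (single consonants are always licit onsets).
Between /i/ (V2) and /i/ (V3): just /z/ — single C goes to the following onset.
Between /i/ (V3) and /e/ (V4): /zvw/ splits as /z/ + /vw/ (/vw/ is the longest suffix that is a licit onset).
Putting it together: vwe.vi.ziz.vwe.
Syllable 4 is /vwe/: onset /vw/, nucleus /e/, coda ∅.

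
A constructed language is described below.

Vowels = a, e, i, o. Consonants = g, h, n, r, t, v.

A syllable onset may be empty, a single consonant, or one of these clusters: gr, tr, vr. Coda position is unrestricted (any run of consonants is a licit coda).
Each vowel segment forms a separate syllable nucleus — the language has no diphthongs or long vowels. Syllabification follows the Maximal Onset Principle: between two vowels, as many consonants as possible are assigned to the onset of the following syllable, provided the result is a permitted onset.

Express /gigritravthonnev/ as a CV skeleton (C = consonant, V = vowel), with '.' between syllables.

CV.CCV.CCVCC.CVC.CVC

Nuclei (vowels): i, i, a, o, e → 5 syllables.
Between /i/ (V1) and /i/ (V2): /gr/ — entire cluster is a permitted onset → onset /gr/, coda ∅.
Between /i/ (V2) and /a/ (V3): cluster /tr/ — /tr/ is itself a permitted onset, so the whole cluster goes right; preceding coda = ∅.
Between /a/ (V3) and /o/ (V4): /vth/; trying suffixes from longest down, /h/ is the first permitted one, so coda /vt/ | onset /h/.
Between /o/ (V4) and /e/ (V5): cluster /nn/ — the longest permitted-onset suffix is /n/; onset = /n/, preceding coda = /n/.
Result: gi.gri.travt.hon.nev.
Mapping each syllable to C/V: /gi/ → CV, /gri/ → CCV, /travt/ → CCVCC, /hon/ → CVC, /nev/ → CVC.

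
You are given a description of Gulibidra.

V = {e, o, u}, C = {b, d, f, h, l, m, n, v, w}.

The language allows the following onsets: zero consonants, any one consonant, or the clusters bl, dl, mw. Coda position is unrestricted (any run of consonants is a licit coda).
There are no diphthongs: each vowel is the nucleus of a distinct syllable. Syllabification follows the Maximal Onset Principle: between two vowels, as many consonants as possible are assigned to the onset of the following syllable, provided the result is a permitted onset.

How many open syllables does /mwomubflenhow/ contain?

1

Vowels present: o, u, e, o; each is a nucleus, giving 4 syllables.
σ1/σ2 boundary: /m/ is a single consonant, so it becomes the next onset.
σ2/σ3 boundary: /bfl/; trying suffixes from longest down, /l/ is the first permitted one, so coda /bf/ | onset /l/.
σ3/σ4 boundary: /nh/; trying suffixes from longest down, /h/ is the first permitted one, so coda /n/ | onset /h/.
Syllabification: mwo.mubf.len.how.
Classifying each syllable: /mwo/ (open), /mubf/ (closed), /len/ (closed), /how/ (closed).
Open syllables: 1.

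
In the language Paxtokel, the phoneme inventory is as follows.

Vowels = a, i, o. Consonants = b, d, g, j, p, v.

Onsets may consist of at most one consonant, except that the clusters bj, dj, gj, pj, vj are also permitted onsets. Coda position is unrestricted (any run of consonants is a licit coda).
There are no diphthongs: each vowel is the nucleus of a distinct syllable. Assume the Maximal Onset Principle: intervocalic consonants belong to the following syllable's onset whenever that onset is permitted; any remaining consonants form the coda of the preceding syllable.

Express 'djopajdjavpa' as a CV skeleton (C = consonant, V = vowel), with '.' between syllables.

The vowels are o, a, a, a — 4 nuclei, so 4 syllables.
σ1/σ2 boundary: just /p/ — single C goes to the following onset.
σ2/σ3 boundary: /jdj/; trying suffixes from longest down, /dj/ is the first permitted one, so coda /j/ | onset /dj/.
σ3/σ4 boundary: /vp/ — longest licit onset from the right is /p/, leaving /v/ as coda.
Syllabification: djo.paj.djav.pa.
Mapping each syllable to C/V: /djo/ → CCV, /paj/ → CVC, /djav/ → CCVC, /pa/ → CV.

CCV.CVC.CCVC.CV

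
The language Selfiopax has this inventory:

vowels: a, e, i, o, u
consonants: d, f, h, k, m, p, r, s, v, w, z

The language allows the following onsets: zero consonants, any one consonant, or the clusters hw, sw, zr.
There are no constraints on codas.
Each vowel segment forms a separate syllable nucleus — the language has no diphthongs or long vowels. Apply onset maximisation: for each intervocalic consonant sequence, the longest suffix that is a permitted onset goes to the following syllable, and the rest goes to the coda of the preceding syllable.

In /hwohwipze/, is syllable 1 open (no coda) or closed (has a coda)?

open

The vowels are o, i, e — 3 nuclei, so 3 syllables.
σ1/σ2 boundary: cluster /hw/ — /hw/ is itself a permitted onset, so the whole cluster goes right; preceding coda = ∅.
σ2/σ3 boundary: /pz/ splits as /p/ + /z/ (/z/ is the longest suffix that is a licit onset).
Syllabification: hwo.hwip.ze.
Syllable 1 is /hwo/; it ends in its nucleus with no coda, so it is open.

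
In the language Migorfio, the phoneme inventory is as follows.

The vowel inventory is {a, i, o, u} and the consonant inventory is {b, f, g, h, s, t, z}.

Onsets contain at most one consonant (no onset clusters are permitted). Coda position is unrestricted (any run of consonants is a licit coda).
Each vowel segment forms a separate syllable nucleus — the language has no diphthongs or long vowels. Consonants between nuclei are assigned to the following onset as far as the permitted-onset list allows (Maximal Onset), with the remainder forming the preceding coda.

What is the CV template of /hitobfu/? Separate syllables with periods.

Vowels present: i, o, u; each is a nucleus, giving 3 syllables.
σ1/σ2 boundary: /t/ → onset of the next syllable (single consonants are always licit onsets).
σ2/σ3 boundary: /bf/; trying suffixes from longest down, /f/ is the first permitted one, so coda /b/ | onset /f/.
Syllabification: hi.tob.fu.
Mapping each syllable to C/V: /hi/ → CV, /tob/ → CVC, /fu/ → CV.

CV.CVC.CV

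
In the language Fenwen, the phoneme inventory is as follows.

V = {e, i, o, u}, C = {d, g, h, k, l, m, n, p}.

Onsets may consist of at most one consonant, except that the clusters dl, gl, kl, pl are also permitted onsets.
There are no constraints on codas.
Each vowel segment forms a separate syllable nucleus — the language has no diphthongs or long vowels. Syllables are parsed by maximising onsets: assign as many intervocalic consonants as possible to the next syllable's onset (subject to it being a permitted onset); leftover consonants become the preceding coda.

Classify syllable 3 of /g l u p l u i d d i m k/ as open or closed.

closed

The vowels are u, u, i, i — 4 nuclei, so 4 syllables.
V1 /u/ – V2 /u/: cluster /pl/ — /pl/ is itself a permitted onset, so the whole cluster goes right; preceding coda = ∅.
V2 /u/ – V3 /i/: no consonants, so the boundary falls immediately after /u/.
V3 /i/ – V4 /i/: /dd/ splits as /d/ + /d/ (/d/ is the longest suffix that is a licit onset).
So the parse is glu.plu.id.dimk.
Syllable 3 is /id/ with coda /d/, so it is closed.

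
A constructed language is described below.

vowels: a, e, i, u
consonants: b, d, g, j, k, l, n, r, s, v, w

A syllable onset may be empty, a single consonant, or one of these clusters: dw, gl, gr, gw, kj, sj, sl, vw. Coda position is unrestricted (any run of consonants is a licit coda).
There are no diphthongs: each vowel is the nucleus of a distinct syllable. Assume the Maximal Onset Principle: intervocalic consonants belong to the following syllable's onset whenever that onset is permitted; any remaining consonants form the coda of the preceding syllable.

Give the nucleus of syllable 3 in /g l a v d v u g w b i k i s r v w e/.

Vowels present: a, u, i, i, e; each is a nucleus, giving 5 syllables.
The third nucleus (vowel 3 from the left) is /i/.

i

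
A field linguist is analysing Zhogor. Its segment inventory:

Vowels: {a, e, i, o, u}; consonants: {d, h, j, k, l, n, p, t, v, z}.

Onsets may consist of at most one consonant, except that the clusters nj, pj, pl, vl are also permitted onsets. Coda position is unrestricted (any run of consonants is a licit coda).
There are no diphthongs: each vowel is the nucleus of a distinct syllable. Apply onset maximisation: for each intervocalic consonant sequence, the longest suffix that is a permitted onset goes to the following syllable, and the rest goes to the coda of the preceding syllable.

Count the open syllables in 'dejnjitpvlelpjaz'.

0

Nuclei (vowels): e, i, e, a → 4 syllables.
Between /e/ (V1) and /i/ (V2): /jnj/; trying suffixes from longest down, /nj/ is the first permitted one, so coda /j/ | onset /nj/.
Between /i/ (V2) and /e/ (V3): cluster /tpvl/ — the longest permitted-onset suffix is /vl/; onset = /vl/, preceding coda = /tp/.
Between /e/ (V3) and /a/ (V4): /lpj/ splits as /l/ + /pj/ (/pj/ is the longest suffix that is a licit onset).
Syllabification: dej.njitp.vlel.pjaz.
Classifying each syllable: /dej/ (closed), /njitp/ (closed), /vlel/ (closed), /pjaz/ (closed).
Open syllables: 0.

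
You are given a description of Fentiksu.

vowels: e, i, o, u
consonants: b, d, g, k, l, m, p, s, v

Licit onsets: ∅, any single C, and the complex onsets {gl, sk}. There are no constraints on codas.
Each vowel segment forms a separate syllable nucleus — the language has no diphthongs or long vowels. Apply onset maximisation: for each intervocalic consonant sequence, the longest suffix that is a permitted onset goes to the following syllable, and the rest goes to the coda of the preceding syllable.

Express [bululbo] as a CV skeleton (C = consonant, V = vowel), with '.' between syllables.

CV.CVC.CV

Nuclei (vowels): u, u, o → 3 syllables.
V1 /u/ – V2 /u/: just /l/ — single C goes to the following onset.
V2 /u/ – V3 /o/: /lb/; trying suffixes from longest down, /b/ is the first permitted one, so coda /l/ | onset /b/.
Putting it together: bu.lul.bo.
Mapping each syllable to C/V: /bu/ → CV, /lul/ → CVC, /bo/ → CV.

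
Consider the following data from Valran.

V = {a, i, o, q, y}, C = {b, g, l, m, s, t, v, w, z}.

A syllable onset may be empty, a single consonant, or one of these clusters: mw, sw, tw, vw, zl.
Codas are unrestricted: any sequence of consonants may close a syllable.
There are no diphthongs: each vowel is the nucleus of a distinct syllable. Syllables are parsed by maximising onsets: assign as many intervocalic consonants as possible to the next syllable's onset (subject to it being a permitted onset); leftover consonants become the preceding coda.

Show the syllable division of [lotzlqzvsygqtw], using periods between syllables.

lot.zlqzv.sy.gqtw

The vowels are o, q, y, q — 4 nuclei, so 4 syllables.
Between /o/ (V1) and /q/ (V2): cluster /tzl/ — the longest permitted-onset suffix is /zl/; onset = /zl/, preceding coda = /t/.
Between /q/ (V2) and /y/ (V3): /zvs/ splits as /zv/ + /s/ (/s/ is the longest suffix that is a licit onset).
Between /y/ (V3) and /q/ (V4): /g/ is a single consonant, so it becomes the next onset.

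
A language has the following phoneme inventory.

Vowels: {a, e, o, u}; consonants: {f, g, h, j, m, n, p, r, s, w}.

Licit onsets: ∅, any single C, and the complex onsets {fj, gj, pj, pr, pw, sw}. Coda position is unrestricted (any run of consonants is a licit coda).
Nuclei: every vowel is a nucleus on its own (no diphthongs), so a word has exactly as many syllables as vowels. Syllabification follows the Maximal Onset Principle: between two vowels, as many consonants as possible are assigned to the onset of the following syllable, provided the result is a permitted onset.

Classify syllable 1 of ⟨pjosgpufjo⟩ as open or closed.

closed

The vowels are o, u, o — 3 nuclei, so 3 syllables.
V1 /o/ – V2 /u/: /sgp/ splits as /sg/ + /p/ (/p/ is the longest suffix that is a licit onset).
V2 /u/ – V3 /o/: /fj/ — entire cluster is a permitted onset → onset /fj/, coda ∅.
Result: pjosg.pu.fjo.
Syllable 1 is /pjosg/ with coda /sg/, so it is closed.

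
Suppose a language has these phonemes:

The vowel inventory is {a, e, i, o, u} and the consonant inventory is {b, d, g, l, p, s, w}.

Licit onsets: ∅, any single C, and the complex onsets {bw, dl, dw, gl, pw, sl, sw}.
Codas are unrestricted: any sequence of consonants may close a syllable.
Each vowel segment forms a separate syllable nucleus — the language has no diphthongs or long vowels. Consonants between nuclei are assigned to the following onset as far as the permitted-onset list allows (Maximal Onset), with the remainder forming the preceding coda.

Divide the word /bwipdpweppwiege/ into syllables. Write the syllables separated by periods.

bwipd.pwep.pwi.e.ge

The vowels are i, e, i, e, e — 5 nuclei, so 5 syllables.
/i…e/ gap (V1→V2): /pdpw/ splits as /pd/ + /pw/ (/pw/ is the longest suffix that is a licit onset).
/e…i/ gap (V2→V3): /ppw/ splits as /p/ + /pw/ (/pw/ is the longest suffix that is a licit onset).
/i…e/ gap (V3→V4): nothing intervenes; syllable break is V.V.
/e…e/ gap (V4→V5): /g/ → onset of the next syllable (single consonants are always licit onsets).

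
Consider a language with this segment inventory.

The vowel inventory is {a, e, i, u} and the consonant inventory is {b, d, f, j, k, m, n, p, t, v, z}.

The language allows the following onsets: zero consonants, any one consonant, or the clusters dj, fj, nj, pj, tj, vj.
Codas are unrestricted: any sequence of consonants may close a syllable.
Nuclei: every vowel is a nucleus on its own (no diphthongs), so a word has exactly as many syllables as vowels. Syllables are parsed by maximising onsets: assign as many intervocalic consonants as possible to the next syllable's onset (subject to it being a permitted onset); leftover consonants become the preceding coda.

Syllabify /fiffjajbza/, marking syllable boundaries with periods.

Nuclei (vowels): i, a, a → 3 syllables.
/i…a/ gap (V1→V2): /ffj/ — longest licit onset from the right is /fj/, leaving /f/ as coda.
/a…a/ gap (V2→V3): /jbz/ — longest licit onset from the right is /z/, leaving /jb/ as coda.

fif.fjajb.za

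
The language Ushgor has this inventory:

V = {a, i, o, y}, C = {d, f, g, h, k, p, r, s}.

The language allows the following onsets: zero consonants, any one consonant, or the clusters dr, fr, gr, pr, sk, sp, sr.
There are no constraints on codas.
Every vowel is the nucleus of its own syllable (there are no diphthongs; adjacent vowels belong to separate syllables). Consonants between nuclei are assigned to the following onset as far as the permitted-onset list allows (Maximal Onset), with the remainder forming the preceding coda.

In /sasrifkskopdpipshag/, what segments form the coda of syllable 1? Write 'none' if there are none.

Nuclei (vowels): a, i, o, i, a → 5 syllables.
V1 /a/ – V2 /i/: /sr/ — entire cluster is a permitted onset → onset /sr/, coda ∅.
V2 /i/ – V3 /o/: /fksk/ splits as /fk/ + /sk/ (/sk/ is the longest suffix that is a licit onset).
V3 /o/ – V4 /i/: /pdp/ — longest licit onset from the right is /p/, leaving /pd/ as coda.
V4 /i/ – V5 /a/: /psh/ splits as /ps/ + /h/ (/h/ is the longest suffix that is a licit onset).
Putting it together: sa.srifk.skopd.pips.hag.
Syllable 1 is /sa/: onset /s/, nucleus /a/, coda ∅.

none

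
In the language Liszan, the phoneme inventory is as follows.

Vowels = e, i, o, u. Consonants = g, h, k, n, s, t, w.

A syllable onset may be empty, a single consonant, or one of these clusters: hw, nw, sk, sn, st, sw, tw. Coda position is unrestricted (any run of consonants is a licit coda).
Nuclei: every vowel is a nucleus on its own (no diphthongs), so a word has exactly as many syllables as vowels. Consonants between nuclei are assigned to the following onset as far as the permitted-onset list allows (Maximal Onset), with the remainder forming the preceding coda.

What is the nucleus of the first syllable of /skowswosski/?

o

The vowels are o, o, i — 3 nuclei, so 3 syllables.
The first nucleus (vowel 1 from the left) is /o/.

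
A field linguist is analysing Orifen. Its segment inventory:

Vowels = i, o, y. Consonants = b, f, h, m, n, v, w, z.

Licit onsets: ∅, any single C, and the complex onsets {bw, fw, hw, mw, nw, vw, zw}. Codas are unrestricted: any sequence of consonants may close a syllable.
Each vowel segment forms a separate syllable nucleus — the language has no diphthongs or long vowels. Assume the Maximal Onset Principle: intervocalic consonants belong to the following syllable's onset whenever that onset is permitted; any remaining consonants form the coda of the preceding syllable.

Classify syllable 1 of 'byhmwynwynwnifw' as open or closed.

Vowels present: y, y, y, i; each is a nucleus, giving 4 syllables.
V1 /y/ – V2 /y/: cluster /hmw/ — the longest permitted-onset suffix is /mw/; onset = /mw/, preceding coda = /h/.
V2 /y/ – V3 /y/: /nw/ is a licit onset in full, so it all attaches to the next syllable.
V3 /y/ – V4 /i/: /nwn/ — longest licit onset from the right is /n/, leaving /nw/ as coda.
Putting it together: byh.mwy.nwynw.nifw.
Syllable 1 is /byh/ with coda /h/, so it is closed.

closed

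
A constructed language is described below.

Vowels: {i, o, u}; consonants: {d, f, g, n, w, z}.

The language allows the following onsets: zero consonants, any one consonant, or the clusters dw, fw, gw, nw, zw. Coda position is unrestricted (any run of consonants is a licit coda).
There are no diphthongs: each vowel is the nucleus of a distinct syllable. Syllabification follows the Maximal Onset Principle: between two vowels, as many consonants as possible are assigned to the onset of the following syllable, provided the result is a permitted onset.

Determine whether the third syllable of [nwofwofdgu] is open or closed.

Nuclei (vowels): o, o, u → 3 syllables.
σ1/σ2 boundary: cluster /fw/ — /fw/ is itself a permitted onset, so the whole cluster goes right; preceding coda = ∅.
σ2/σ3 boundary: /fdg/ — longest licit onset from the right is /g/, leaving /fd/ as coda.
Syllabification: nwo.fwofd.gu.
Syllable 3 is /gu/; it ends in its nucleus with no coda, so it is open.

open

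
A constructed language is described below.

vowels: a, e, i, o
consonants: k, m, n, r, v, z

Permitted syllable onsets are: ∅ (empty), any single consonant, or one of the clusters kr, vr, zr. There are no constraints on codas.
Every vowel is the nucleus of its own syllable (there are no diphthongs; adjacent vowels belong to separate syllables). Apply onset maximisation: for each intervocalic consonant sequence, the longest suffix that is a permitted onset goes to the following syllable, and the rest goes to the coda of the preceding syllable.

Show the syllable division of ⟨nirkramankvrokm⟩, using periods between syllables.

nir.kra.mank.vrokm

Vowels present: i, a, a, o; each is a nucleus, giving 4 syllables.
Between /i/ (V1) and /a/ (V2): /rkr/ splits as /r/ + /kr/ (/kr/ is the longest suffix that is a licit onset).
Between /a/ (V2) and /a/ (V3): /m/ is a single consonant, so it becomes the next onset.
Between /a/ (V3) and /o/ (V4): cluster /nkvr/ — the longest permitted-onset suffix is /vr/; onset = /vr/, preceding coda = /nk/.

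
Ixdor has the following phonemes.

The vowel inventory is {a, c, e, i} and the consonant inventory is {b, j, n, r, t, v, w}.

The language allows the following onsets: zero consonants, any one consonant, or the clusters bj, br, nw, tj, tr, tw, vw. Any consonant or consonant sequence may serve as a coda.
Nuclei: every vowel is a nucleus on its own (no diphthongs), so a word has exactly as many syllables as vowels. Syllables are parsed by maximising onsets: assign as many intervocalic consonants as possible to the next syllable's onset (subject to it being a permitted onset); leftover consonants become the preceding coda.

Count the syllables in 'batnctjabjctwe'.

Nuclei (vowels): a, c, a, c, e → 5 syllables.

5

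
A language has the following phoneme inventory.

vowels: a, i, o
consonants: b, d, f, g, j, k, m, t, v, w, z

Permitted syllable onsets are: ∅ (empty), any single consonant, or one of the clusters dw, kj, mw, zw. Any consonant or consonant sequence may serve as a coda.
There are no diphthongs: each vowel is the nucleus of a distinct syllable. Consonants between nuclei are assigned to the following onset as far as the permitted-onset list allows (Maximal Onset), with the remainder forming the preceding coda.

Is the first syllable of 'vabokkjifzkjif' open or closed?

The vowels are a, o, i, i — 4 nuclei, so 4 syllables.
V1 /a/ – V2 /o/: just /b/ — single C goes to the following onset.
V2 /o/ – V3 /i/: /kkj/ — longest licit onset from the right is /kj/, leaving /k/ as coda.
V3 /i/ – V4 /i/: cluster /fzkj/ — the longest permitted-onset suffix is /kj/; onset = /kj/, preceding coda = /fz/.
So the parse is va.bok.kjifz.kjif.
Syllable 1 is /va/; it ends in its nucleus with no coda, so it is open.

open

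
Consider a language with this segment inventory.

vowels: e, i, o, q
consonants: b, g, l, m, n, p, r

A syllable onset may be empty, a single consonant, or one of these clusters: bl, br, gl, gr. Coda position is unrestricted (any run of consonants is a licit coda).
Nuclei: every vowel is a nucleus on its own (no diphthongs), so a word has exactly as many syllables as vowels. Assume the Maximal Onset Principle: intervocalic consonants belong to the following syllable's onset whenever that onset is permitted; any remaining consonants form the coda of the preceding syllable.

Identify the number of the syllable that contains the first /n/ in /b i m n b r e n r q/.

1

Nuclei (vowels): i, e, q → 3 syllables.
σ1/σ2 boundary: /mnbr/ — longest licit onset from the right is /br/, leaving /mn/ as coda.
σ2/σ3 boundary: /nr/ — longest licit onset from the right is /r/, leaving /n/ as coda.
Syllabification: bimn.bren.rq.
The first /n/ is in the coda of syllable 1 (/bimn/).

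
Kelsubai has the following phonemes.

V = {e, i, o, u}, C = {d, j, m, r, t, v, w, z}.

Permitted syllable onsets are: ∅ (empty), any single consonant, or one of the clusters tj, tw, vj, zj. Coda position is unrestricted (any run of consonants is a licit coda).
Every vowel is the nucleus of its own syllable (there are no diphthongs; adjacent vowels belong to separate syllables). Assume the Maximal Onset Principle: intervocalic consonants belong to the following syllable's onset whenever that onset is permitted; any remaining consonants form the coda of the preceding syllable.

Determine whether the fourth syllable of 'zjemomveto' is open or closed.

The vowels are e, o, e, o — 4 nuclei, so 4 syllables.
Between /e/ (V1) and /o/ (V2): /m/ → onset of the next syllable (single consonants are always licit onsets).
Between /o/ (V2) and /e/ (V3): cluster /mv/ — the longest permitted-onset suffix is /v/; onset = /v/, preceding coda = /m/.
Between /e/ (V3) and /o/ (V4): just /t/ — single C goes to the following onset.
Putting it together: zje.mom.ve.to.
Syllable 4 is /to/; it ends in its nucleus with no coda, so it is open.

open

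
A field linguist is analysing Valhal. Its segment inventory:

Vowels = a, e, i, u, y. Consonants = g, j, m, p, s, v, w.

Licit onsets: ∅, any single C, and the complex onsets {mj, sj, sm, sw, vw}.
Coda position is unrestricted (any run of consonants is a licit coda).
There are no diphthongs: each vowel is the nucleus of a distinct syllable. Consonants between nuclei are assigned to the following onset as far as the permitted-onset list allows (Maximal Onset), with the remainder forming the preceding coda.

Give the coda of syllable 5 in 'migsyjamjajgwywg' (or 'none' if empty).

wg

Nuclei (vowels): i, y, a, a, y → 5 syllables.
/i…y/ gap (V1→V2): /gs/; trying suffixes from longest down, /s/ is the first permitted one, so coda /g/ | onset /s/.
/y…a/ gap (V2→V3): /j/ → onset of the next syllable (single consonants are always licit onsets).
/a…a/ gap (V3→V4): /mj/ is a licit onset in full, so it all attaches to the next syllable.
/a…y/ gap (V4→V5): /jgw/; trying suffixes from longest down, /w/ is the first permitted one, so coda /jg/ | onset /w/.
Putting it together: mig.sy.ja.mjajg.wywg.
Syllable 5 is /wywg/: onset /w/, nucleus /y/, coda /wg/.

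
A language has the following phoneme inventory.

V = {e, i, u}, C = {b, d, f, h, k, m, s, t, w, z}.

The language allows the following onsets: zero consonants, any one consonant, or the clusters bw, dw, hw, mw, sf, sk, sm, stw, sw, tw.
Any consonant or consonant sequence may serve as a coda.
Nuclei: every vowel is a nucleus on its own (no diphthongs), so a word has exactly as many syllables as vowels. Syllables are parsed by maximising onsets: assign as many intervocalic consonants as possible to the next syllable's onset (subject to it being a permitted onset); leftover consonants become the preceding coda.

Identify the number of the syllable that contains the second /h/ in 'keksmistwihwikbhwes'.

5

Nuclei (vowels): e, i, i, i, e → 5 syllables.
Between /e/ (V1) and /i/ (V2): cluster /ksm/ — the longest permitted-onset suffix is /sm/; onset = /sm/, preceding coda = /k/.
Between /i/ (V2) and /i/ (V3): cluster /stw/ — /stw/ is itself a permitted onset, so the whole cluster goes right; preceding coda = ∅.
Between /i/ (V3) and /i/ (V4): /hw/ — entire cluster is a permitted onset → onset /hw/, coda ∅.
Between /i/ (V4) and /e/ (V5): /kbhw/ splits as /kb/ + /hw/ (/hw/ is the longest suffix that is a licit onset).
So the parse is kek.smi.stwi.hwikb.hwes.
The second /h/ is in the onset of syllable 5 (/hwes/).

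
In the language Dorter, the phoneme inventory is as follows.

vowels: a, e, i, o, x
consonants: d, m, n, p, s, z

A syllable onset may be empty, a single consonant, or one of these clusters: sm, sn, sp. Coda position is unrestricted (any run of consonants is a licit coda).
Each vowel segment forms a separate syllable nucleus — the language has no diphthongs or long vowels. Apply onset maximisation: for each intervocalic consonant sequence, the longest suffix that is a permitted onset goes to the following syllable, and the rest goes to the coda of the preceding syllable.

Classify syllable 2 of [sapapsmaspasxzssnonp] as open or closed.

closed

Vowels present: a, a, a, a, x, o; each is a nucleus, giving 6 syllables.
Between /a/ (V1) and /a/ (V2): /p/ is a single consonant, so it becomes the next onset.
Between /a/ (V2) and /a/ (V3): cluster /psm/ — the longest permitted-onset suffix is /sm/; onset = /sm/, preceding coda = /p/.
Between /a/ (V3) and /a/ (V4): /sp/ — entire cluster is a permitted onset → onset /sp/, coda ∅.
Between /a/ (V4) and /x/ (V5): /s/ is a single consonant, so it becomes the next onset.
Between /x/ (V5) and /o/ (V6): /zssn/ splits as /zs/ + /sn/ (/sn/ is the longest suffix that is a licit onset).
So the parse is sa.pap.sma.spa.sxzs.snonp.
Syllable 2 is /pap/ with coda /p/, so it is closed.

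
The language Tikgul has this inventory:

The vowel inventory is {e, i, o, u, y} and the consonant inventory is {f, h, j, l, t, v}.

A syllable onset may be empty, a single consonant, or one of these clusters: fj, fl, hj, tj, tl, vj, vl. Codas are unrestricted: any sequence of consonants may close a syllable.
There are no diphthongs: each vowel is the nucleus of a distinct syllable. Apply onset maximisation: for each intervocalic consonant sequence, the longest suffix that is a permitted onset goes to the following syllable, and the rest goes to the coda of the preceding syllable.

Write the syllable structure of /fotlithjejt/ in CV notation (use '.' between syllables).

Nuclei (vowels): o, i, e → 3 syllables.
V1 /o/ – V2 /i/: cluster /tl/ — /tl/ is itself a permitted onset, so the whole cluster goes right; preceding coda = ∅.
V2 /i/ – V3 /e/: /thj/ — longest licit onset from the right is /hj/, leaving /t/ as coda.
Result: fo.tlit.hjejt.
Mapping each syllable to C/V: /fo/ → CV, /tlit/ → CCVC, /hjejt/ → CCVCC.

CV.CCVC.CCVCC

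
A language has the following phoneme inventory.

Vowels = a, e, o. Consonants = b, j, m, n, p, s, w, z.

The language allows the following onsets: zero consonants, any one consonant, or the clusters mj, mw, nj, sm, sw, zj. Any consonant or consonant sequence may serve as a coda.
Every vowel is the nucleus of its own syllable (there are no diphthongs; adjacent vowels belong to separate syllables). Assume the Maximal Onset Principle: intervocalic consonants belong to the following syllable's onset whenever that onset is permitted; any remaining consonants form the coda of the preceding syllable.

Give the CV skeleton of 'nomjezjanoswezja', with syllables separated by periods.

CV.CCV.CCV.CV.CCV.CCV

Nuclei (vowels): o, e, a, o, e, a → 6 syllables.
σ1/σ2 boundary: cluster /mj/ — /mj/ is itself a permitted onset, so the whole cluster goes right; preceding coda = ∅.
σ2/σ3 boundary: /zj/ — entire cluster is a permitted onset → onset /zj/, coda ∅.
σ3/σ4 boundary: /n/ is a single consonant, so it becomes the next onset.
σ4/σ5 boundary: cluster /sw/ — /sw/ is itself a permitted onset, so the whole cluster goes right; preceding coda = ∅.
σ5/σ6 boundary: cluster /zj/ — /zj/ is itself a permitted onset, so the whole cluster goes right; preceding coda = ∅.
Putting it together: no.mje.zja.no.swe.zja.
Mapping each syllable to C/V: /no/ → CV, /mje/ → CCV, /zja/ → CCV, /no/ → CV, /swe/ → CCV, /zja/ → CCV.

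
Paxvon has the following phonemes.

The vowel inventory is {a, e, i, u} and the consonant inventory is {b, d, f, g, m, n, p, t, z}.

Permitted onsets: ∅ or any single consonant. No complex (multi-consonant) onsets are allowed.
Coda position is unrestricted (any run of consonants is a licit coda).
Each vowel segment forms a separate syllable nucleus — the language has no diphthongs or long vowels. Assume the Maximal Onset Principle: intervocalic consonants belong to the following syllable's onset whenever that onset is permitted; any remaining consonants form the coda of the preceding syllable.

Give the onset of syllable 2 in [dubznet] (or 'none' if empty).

n

The vowels are u, e — 2 nuclei, so 2 syllables.
/u…e/ gap (V1→V2): /bzn/ splits as /bz/ + /n/ (/n/ is the longest suffix that is a licit onset).
Syllabification: dubz.net.
Syllable 2 is /net/: onset /n/, nucleus /e/, coda /t/.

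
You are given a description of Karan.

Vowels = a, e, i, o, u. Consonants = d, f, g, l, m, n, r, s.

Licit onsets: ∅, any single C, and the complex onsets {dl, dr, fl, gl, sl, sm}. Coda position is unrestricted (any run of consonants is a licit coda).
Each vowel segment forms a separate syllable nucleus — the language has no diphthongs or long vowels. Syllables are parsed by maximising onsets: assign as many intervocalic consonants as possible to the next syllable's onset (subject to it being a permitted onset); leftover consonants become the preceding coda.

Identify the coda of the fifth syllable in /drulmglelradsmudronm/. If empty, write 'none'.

Vowels present: u, e, a, u, o; each is a nucleus, giving 5 syllables.
V1 /u/ – V2 /e/: /lmgl/; trying suffixes from longest down, /gl/ is the first permitted one, so coda /lm/ | onset /gl/.
V2 /e/ – V3 /a/: /lr/ splits as /l/ + /r/ (/r/ is the longest suffix that is a licit onset).
V3 /a/ – V4 /u/: /dsm/ splits as /d/ + /sm/ (/sm/ is the longest suffix that is a licit onset).
V4 /u/ – V5 /o/: /dr/ — entire cluster is a permitted onset → onset /dr/, coda ∅.
Syllabification: drulm.glel.rad.smu.dronm.
Syllable 5 is /dronm/: onset /dr/, nucleus /o/, coda /nm/.

nm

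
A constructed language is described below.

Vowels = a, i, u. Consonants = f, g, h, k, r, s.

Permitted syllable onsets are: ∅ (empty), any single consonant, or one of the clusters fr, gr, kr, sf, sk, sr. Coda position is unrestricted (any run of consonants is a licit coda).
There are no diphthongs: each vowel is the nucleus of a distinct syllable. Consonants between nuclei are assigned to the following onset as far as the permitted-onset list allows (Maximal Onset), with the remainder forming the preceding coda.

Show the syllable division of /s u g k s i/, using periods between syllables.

sugk.si

Nuclei (vowels): u, i → 2 syllables.
σ1/σ2 boundary: /gks/; trying suffixes from longest down, /s/ is the first permitted one, so coda /gk/ | onset /s/.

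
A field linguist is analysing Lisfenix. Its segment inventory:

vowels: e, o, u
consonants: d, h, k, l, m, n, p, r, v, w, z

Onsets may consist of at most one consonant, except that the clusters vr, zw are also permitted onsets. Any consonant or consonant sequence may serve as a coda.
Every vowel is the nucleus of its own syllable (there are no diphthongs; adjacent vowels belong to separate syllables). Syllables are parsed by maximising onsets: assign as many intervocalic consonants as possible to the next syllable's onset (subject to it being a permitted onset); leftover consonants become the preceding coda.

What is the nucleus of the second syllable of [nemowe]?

o

The vowels are e, o, e — 3 nuclei, so 3 syllables.
The second nucleus (vowel 2 from the left) is /o/.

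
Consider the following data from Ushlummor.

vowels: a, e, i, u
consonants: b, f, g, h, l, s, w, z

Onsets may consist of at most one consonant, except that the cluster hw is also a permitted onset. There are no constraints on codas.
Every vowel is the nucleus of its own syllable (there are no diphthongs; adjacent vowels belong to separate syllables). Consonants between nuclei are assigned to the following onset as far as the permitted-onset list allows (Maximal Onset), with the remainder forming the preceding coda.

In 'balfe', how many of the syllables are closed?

1

Nuclei (vowels): a, e → 2 syllables.
σ1/σ2 boundary: /lf/ — longest licit onset from the right is /f/, leaving /l/ as coda.
Result: bal.fe.
Classifying each syllable: /bal/ (closed), /fe/ (open).
Closed syllables: 1.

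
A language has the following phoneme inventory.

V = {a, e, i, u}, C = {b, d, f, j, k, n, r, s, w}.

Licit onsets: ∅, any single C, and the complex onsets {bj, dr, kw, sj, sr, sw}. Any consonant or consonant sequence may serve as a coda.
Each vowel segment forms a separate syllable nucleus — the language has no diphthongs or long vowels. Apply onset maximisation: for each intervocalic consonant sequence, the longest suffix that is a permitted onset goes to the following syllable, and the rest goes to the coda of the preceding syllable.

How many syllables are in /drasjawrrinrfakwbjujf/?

5

The vowels are a, a, i, a, u — 5 nuclei, so 5 syllables.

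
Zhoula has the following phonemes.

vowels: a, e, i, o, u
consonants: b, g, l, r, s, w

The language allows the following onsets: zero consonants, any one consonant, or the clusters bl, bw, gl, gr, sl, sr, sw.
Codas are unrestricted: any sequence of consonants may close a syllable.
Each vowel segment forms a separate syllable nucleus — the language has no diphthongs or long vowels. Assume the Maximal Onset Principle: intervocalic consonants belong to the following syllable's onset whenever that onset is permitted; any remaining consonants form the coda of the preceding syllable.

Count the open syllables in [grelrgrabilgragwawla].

The vowels are e, a, i, a, a, a — 6 nuclei, so 6 syllables.
/e…a/ gap (V1→V2): /lrgr/; trying suffixes from longest down, /gr/ is the first permitted one, so coda /lr/ | onset /gr/.
/a…i/ gap (V2→V3): just /b/ — single C goes to the following onset.
/i…a/ gap (V3→V4): /lgr/ splits as /l/ + /gr/ (/gr/ is the longest suffix that is a licit onset).
/a…a/ gap (V4→V5): /gw/ splits as /g/ + /w/ (/w/ is the longest suffix that is a licit onset).
/a…a/ gap (V5→V6): cluster /wl/ — the longest permitted-onset suffix is /l/; onset = /l/, preceding coda = /w/.
Syllabification: grelr.gra.bil.grag.waw.la.
Classifying each syllable: /grelr/ (closed), /gra/ (open), /bil/ (closed), /grag/ (closed), /waw/ (closed), /la/ (open).
Open syllables: 2.

2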